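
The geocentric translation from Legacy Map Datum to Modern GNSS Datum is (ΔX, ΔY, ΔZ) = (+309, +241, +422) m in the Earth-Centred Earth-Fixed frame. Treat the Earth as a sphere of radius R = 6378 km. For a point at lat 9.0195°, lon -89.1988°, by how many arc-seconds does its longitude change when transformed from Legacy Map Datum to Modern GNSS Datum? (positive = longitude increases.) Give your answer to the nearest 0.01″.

Δλ = 10.23″

sin φ = 0.156771, cos φ = 0.987635, sin λ = -0.999902, cos λ = 0.013983.
East component: ΔE = −sin λ·ΔX + cos λ·ΔY = −(-0.999902)(309) + (0.013983)(241) = 312.34 m.
1° of latitude spans πR/180 = 111317 m; at latitude φ, 1° of longitude spans that × cos φ = 109940.7 m, so Δλ = 312.34 / 109940.7 × 3600 = 10.228″.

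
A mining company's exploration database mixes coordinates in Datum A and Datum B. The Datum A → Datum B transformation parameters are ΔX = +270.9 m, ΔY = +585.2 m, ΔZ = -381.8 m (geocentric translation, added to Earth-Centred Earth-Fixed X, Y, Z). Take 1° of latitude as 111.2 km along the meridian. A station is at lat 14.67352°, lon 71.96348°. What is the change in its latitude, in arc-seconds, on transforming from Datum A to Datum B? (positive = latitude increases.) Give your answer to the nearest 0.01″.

sin φ = 0.253311, cos φ = 0.967385, sin λ = 0.950859, cos λ = 0.309623.
North component: ΔN = −sin φ cos λ·ΔX − sin φ sin λ·ΔY + cos φ·ΔZ = −(0.253311)(0.309623)(270.9) − (0.253311)(0.950859)(585.2) + (0.967385)(-381.8) = -531.55 m.
1° of latitude spans 111200 m, so Δφ = -531.55 / 111200 × 3600 = -17.208″.

Δφ = -17.21″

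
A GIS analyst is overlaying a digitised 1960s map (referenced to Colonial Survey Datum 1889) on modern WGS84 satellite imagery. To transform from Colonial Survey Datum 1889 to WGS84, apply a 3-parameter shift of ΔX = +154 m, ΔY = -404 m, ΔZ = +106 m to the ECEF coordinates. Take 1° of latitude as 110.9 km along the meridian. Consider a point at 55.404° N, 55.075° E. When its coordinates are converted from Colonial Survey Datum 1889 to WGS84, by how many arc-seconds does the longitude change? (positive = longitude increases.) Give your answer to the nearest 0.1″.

Δλ = -20.4″

sin φ = 0.823176, cos φ = 0.567786, sin λ = 0.819902, cos λ = 0.572504.
East component: ΔE = −sin λ·ΔX + cos λ·ΔY = −(0.819902)(154) + (0.572504)(-404) = -357.56 m.
1° of latitude spans 110900 m; at latitude φ, 1° of longitude spans that × cos φ = 62967.5 m, so Δλ = -357.56 / 62967.5 × 3600 = -20.442″.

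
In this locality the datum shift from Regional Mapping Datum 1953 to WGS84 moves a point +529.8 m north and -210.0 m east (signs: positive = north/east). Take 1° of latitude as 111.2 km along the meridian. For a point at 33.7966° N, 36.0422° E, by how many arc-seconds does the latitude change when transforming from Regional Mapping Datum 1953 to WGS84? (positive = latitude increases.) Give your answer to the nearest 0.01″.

1° of latitude = 111.2 km, so Δφ = 529.8 / 111200 = 0.0047644° = 17.152″.

Δφ = 17.15″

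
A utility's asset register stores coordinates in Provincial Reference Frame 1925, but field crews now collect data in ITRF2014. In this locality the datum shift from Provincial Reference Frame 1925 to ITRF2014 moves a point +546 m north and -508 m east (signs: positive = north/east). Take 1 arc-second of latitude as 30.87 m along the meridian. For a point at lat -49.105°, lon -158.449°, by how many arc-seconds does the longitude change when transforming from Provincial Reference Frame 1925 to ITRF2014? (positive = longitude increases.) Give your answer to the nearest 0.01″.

At latitude -49.105°, cos φ = 0.654675.
1″ of longitude at this latitude = 30.87 × cos φ = 20.2098 m, so Δλ = -508.0 / 20.2098 = -25.136″.

Δλ = -25.14″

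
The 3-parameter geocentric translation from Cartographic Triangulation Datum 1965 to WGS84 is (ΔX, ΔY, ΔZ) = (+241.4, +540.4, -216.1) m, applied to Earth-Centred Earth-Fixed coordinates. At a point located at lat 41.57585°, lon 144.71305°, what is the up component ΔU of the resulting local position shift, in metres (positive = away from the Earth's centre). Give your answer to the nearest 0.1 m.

ΔU = -57.3 m

At φ = 41.57585°, λ = 144.71305°: sin φ = 0.663611, cos φ = 0.748078, sin λ = 0.577672, cos λ = -0.816269.
ΔU = cos φ cos λ·ΔX + cos φ sin λ·ΔY + sin φ·ΔZ = (0.748078)(-0.816269)(241.4) + (0.748078)(0.577672)(540.4) + (0.663611)(-216.1) = -57.28 m.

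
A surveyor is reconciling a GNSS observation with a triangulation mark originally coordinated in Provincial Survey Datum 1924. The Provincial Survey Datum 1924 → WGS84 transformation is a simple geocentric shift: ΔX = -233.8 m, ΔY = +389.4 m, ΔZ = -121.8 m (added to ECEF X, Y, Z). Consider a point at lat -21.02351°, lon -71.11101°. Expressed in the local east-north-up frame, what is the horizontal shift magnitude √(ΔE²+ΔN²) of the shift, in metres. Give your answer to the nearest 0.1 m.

At φ = -21.02351°, λ = -71.11101°: sin φ = -0.358751, cos φ = 0.933433, sin λ = -0.946148, cos λ = 0.323736.
ΔE = −sin λ·ΔX + cos λ·ΔY = −(-0.946148)·(-233.8) + (0.323736)·(389.4) = -95.15 m.
ΔN = −sin φ cos λ·ΔX − sin φ sin λ·ΔY + cos φ·ΔZ = −(-0.358751)(0.323736)(-233.8) − (-0.358751)(-0.946148)(389.4) + (0.933433)(-121.8) = -273.02 m.
Horizontal magnitude = √(ΔE² + ΔN²) = √((-95.15)² + (-273.02)²) = 289.12 m.

289.1 m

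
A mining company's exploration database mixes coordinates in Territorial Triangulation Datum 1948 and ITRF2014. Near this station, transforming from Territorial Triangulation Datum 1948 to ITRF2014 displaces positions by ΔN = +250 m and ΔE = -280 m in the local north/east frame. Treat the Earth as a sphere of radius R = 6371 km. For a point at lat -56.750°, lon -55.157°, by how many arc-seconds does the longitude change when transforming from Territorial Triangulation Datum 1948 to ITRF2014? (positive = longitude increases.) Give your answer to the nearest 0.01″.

Δλ = -16.53″

At latitude -56.750°, cos φ = 0.548293.
One radian of longitude at latitude φ spans R cos φ, so Δλ = ΔE / (R cos φ) = -280.0 / (6371000 × 0.548293) = -8.0156e-05 rad = -16.533″.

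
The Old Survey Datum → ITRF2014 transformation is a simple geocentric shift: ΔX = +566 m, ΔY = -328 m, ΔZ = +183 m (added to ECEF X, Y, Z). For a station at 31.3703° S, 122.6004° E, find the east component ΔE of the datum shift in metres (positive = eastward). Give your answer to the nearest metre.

At φ = -31.3703°, λ = 122.6004°: sin φ = -0.520567, cos φ = 0.853821, sin λ = 0.842449, cos λ = -0.538777.
ΔE = −sin λ·ΔX + cos λ·ΔY = −(0.842449)·(566) + (-0.538777)·(-328) = -300.11 m.

ΔE = -300 m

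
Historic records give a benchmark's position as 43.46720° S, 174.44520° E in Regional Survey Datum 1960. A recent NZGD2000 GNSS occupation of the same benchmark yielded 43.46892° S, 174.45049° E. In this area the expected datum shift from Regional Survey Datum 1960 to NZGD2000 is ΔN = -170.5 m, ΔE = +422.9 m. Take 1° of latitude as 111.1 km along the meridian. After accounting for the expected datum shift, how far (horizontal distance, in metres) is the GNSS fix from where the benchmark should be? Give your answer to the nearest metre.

21 m

Observed coordinate differences: Δφ = -0.00172°, Δλ = +0.00529°.
Converting to metres (1° lat = 111100 m, cos φ = 0.725768): observed ΔN = -191.1 m, observed ΔE = 426.5 m.
Subtracting the expected shift leaves a residual of -191.1 − (-170.5) = -20.6 m north and 426.5 − (422.9) = 3.6 m east.
Residual distance = √((-20.6)² + 3.6²) = 20.9 m.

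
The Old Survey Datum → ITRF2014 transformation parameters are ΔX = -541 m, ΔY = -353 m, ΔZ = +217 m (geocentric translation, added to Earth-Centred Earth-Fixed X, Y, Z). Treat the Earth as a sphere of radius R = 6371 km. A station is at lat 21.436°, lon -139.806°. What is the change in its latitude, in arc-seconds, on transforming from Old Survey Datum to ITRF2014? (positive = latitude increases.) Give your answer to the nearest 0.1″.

Δφ = -1.0″

sin φ = 0.365462, cos φ = 0.930826, sin λ = -0.645378, cos λ = -0.763864.
North component: ΔN = −sin φ cos λ·ΔX − sin φ sin λ·ΔY + cos φ·ΔZ = −(0.365462)(-0.763864)(-541) − (0.365462)(-0.645378)(-353) + (0.930826)(217) = -32.30 m.
1° of latitude spans πR/180 = 111195 m, so Δφ = -32.30 / 111195 × 3600 = -1.046″.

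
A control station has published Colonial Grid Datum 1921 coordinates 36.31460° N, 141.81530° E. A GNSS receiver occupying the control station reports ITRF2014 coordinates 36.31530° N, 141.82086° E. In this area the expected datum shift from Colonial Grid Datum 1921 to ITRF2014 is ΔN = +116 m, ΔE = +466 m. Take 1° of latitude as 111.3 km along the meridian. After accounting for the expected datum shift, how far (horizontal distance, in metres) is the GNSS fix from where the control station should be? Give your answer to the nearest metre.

Observed coordinate differences: Δφ = +0.00070°, Δλ = +0.00556°.
Converting to metres (1° lat = 111300 m, cos φ = 0.805777): observed ΔN = 77.9 m, observed ΔE = 498.6 m.
Subtracting the expected shift leaves a residual of 77.9 − (116) = -38.1 m north and 498.6 − (466) = 32.6 m east.
Residual distance = √((-38.1)² + 32.6²) = 50.2 m.

50 m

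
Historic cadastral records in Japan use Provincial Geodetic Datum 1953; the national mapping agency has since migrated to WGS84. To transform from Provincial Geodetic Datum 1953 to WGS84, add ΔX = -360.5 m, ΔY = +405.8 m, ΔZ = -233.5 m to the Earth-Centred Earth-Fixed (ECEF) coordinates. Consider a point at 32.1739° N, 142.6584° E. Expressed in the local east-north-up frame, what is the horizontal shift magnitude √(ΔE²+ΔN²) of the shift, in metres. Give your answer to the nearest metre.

At φ = 32.1739°, λ = 142.6584°: sin φ = 0.532491, cos φ = 0.846436, sin λ = 0.606566, cos λ = -0.795033.
ΔE = −sin λ·ΔX + cos λ·ΔY = −(0.606566)·(-360.5) + (-0.795033)·(405.8) = -103.96 m.
ΔN = −sin φ cos λ·ΔX − sin φ sin λ·ΔY + cos φ·ΔZ = −(0.532491)(-0.795033)(-360.5) − (0.532491)(0.606566)(405.8) + (0.846436)(-233.5) = -481.33 m.
Horizontal magnitude = √(ΔE² + ΔN²) = √((-103.96)² + (-481.33)²) = 492.43 m.

492 m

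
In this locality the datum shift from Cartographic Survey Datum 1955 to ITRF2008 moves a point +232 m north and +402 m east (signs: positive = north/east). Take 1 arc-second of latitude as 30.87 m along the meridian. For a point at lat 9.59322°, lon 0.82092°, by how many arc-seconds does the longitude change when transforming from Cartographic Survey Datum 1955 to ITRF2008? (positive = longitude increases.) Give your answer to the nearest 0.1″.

Δλ = 13.2″

At latitude 9.59322°, cos φ = 0.986016.
1″ of longitude at this latitude = 30.87 × cos φ = 30.4383 m, so Δλ = 402.0 / 30.4383 = 13.207″.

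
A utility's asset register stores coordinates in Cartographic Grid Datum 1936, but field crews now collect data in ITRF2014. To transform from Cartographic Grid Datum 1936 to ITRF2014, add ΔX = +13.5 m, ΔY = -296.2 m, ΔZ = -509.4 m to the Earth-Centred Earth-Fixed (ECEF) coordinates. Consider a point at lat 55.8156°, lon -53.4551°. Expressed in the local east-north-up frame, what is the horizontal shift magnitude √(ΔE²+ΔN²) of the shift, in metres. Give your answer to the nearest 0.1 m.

The local east axis at (φ, λ) is (−sin λ, cos λ, 0), so ΔE = −sin(-53.4551°)·13.5 + cos(-53.4551°)·(-296.2) = -165.53 m.
The local north axis is (−sin φ cos λ, −sin φ sin λ, cos φ), giving ΔN = -6.650 − 196.852 − 286.211 = -489.71 m.
Horizontal magnitude = √(ΔE² + ΔN²) = √((-165.53)² + (-489.71)²) = 516.93 m.

516.9 m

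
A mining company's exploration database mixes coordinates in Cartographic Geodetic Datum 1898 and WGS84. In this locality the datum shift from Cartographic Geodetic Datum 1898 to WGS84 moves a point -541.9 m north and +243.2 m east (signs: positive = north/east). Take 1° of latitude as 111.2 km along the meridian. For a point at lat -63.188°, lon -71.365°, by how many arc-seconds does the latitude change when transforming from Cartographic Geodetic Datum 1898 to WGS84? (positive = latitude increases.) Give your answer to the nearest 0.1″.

Δφ = -17.5″

1° of latitude = 111.2 km, so Δφ = -541.9 / 111200 = -0.0048732° = -17.544″.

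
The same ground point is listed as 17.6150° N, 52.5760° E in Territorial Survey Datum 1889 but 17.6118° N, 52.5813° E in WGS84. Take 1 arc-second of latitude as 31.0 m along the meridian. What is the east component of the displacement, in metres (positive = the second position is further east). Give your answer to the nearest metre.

ΔE = 564 m

Δφ = 17.6118° − 17.6150° = -0.0032°; Δλ = 52.5813° − 52.5760° = +0.0053°.
1° of latitude = 3600 × 31.00 = 111600 m.
ΔN = Δφ × 111600 = -357.1 m; ΔE = Δλ × 111600 × cos(17.6150°) = +0.0053 × 111600 × 0.953111 = 563.7 m.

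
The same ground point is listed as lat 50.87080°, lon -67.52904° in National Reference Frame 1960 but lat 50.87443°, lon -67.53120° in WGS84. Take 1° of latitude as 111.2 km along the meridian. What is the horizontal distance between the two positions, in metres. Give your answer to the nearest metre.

431 m

Δφ = 50.87443° − 50.87080° = +0.00363°; Δλ = -67.53120° − -67.52904° = -0.00216°.
ΔN = Δφ × 111200 = 403.7 m; ΔE = Δλ × 111200 × cos(50.87080°) = -0.00216 × 111200 × 0.631071 = -151.6 m.
Distance = √(ΔE² + ΔN²) = √((-151.6)² + 403.7²) = 431.2 m.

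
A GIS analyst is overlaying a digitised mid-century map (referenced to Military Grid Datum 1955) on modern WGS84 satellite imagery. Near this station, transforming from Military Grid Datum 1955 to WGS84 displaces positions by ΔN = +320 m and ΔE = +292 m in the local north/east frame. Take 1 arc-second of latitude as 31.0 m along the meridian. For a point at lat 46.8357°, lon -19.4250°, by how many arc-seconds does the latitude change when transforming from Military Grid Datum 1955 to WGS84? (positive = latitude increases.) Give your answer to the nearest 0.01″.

1″ of latitude = 31.00 m, so Δφ = 320.0 / 31.00 = 10.323″.

Δφ = 10.32″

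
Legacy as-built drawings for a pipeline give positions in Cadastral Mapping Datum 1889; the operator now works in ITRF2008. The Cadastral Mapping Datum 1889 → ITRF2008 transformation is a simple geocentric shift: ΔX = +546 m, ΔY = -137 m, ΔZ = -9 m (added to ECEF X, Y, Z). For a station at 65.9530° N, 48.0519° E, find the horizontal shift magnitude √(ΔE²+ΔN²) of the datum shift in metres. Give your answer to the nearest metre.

554 m

At φ = 65.9530°, λ = 48.0519°: sin φ = 0.913212, cos φ = 0.407486, sin λ = 0.743751, cos λ = 0.668457.
ΔE = −sin λ·ΔX + cos λ·ΔY = −(0.743751)·(546) + (0.668457)·(-137) = -497.67 m.
ΔN = −sin φ cos λ·ΔX − sin φ sin λ·ΔY + cos φ·ΔZ = −(0.913212)(0.668457)(546) − (0.913212)(0.743751)(-137) + (0.407486)(-9) = -243.92 m.
Horizontal magnitude = √(ΔE² + ΔN²) = √((-497.67)² + (-243.92)²) = 554.23 m.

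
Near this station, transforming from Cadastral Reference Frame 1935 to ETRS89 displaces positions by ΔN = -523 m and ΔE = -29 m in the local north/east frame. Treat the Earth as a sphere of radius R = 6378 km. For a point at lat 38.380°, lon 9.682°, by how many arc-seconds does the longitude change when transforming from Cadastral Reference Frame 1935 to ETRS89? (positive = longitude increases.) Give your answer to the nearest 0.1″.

Δλ = -1.2″

At latitude 38.380°, cos φ = 0.783910.
One radian of longitude at latitude φ spans R cos φ, so Δλ = ΔE / (R cos φ) = -29.0 / (6378000 × 0.783910) = -5.8003e-06 rad = -1.196″.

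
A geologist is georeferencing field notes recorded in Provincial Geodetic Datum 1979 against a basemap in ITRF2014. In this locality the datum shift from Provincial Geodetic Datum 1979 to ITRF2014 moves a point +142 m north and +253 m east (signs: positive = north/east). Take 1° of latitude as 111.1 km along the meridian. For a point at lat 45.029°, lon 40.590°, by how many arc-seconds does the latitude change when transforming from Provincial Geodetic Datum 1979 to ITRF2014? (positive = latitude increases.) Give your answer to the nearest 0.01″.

Δφ = 4.60″

1° of latitude = 111.1 km, so Δφ = 142.0 / 111100 = 0.0012781° = 4.601″.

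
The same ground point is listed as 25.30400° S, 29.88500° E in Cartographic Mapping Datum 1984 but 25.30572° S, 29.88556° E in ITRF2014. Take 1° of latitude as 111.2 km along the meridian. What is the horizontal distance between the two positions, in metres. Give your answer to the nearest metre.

199 m

Δφ = -25.30572° − -25.30400° = -0.00172°; Δλ = 29.88556° − 29.88500° = +0.00056°.
ΔN = Δφ × 111200 = -191.3 m; ΔE = Δλ × 111200 × cos(-25.30400°) = +0.00056 × 111200 × 0.904053 = 56.3 m.
Distance = √(ΔE² + ΔN²) = √(56.3² + (-191.3)²) = 199.4 m.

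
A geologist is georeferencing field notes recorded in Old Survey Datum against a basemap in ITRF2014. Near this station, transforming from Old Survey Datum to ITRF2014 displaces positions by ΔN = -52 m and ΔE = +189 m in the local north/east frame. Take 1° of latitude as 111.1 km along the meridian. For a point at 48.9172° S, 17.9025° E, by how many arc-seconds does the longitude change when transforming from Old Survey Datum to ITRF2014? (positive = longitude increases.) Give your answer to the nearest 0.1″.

Δλ = 9.3″

At latitude -48.9172°, cos φ = 0.657149.
1° of longitude at this latitude = 111.1 × cos φ = 73.01 km, so Δλ = 189.0 / 73009.3 = 0.0025887° = 9.319″.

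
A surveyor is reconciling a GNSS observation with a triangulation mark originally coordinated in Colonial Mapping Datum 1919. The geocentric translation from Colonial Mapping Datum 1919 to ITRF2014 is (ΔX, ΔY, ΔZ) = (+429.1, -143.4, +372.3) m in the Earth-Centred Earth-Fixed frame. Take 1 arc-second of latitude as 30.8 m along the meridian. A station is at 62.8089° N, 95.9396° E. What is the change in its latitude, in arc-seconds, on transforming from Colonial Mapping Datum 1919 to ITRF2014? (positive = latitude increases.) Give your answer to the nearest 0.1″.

Δφ = 10.9″

sin φ = 0.889487, cos φ = 0.456960, sin λ = 0.994632, cos λ = -0.103480.
North component: ΔN = −sin φ cos λ·ΔX − sin φ sin λ·ΔY + cos φ·ΔZ = −(0.889487)(-0.103480)(429.1) − (0.889487)(0.994632)(-143.4) + (0.456960)(372.3) = 336.49 m.
1° of latitude spans 3600 × 30.80 = 110880 m, so Δφ = 336.49 / 110880 × 3600 = 10.925″.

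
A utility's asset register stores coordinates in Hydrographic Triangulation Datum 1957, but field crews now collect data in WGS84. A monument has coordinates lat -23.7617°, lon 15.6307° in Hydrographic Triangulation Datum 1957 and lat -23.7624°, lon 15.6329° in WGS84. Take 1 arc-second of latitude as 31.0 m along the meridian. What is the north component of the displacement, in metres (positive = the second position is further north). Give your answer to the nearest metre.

ΔN = -78 m

Δφ = -23.7624° − -23.7617° = -0.0007°; Δλ = 15.6329° − 15.6307° = +0.0022°.
1° of latitude = 3600 × 31.00 = 111600 m.
ΔN = Δφ × 111600 = -78.1 m; ΔE = Δλ × 111600 × cos(-23.7617°) = +0.0022 × 111600 × 0.915229 = 224.7 m.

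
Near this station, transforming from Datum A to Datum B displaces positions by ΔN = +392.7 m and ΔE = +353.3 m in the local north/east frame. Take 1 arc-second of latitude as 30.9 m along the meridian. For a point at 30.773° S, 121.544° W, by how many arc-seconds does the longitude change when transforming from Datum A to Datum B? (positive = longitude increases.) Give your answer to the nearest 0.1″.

Δλ = 13.3″

At latitude -30.773°, cos φ = 0.859201.
1″ of longitude at this latitude = 30.90 × cos φ = 26.5493 m, so Δλ = 353.3 / 26.5493 = 13.307″.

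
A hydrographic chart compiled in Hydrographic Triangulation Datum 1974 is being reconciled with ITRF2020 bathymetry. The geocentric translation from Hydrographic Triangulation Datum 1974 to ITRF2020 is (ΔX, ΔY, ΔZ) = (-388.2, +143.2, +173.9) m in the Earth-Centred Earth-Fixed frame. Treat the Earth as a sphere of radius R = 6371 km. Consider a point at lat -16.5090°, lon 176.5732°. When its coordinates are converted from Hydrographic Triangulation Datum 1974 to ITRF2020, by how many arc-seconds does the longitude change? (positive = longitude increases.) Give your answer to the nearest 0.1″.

sin φ = -0.284166, cos φ = 0.958775, sin λ = 0.059773, cos λ = -0.998212.
East component: ΔE = −sin λ·ΔX + cos λ·ΔY = −(0.059773)(-388.2) + (-0.998212)(143.2) = -119.74 m.
1° of latitude spans πR/180 = 111195 m; at latitude φ, 1° of longitude spans that × cos φ = 106610.9 m, so Δλ = -119.74 / 106610.9 × 3600 = -4.043″.

Δλ = -4.0″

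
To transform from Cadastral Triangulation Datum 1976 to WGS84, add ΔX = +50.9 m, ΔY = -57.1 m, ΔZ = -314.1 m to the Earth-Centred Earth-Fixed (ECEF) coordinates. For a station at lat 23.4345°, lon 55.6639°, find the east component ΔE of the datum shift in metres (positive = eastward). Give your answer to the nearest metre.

ΔE = -74 m

The local east axis at (φ, λ) is (−sin λ, cos λ, 0), so ΔE = −sin(55.6639°)·50.9 + cos(55.6639°)·(-57.1) = -74.24 m.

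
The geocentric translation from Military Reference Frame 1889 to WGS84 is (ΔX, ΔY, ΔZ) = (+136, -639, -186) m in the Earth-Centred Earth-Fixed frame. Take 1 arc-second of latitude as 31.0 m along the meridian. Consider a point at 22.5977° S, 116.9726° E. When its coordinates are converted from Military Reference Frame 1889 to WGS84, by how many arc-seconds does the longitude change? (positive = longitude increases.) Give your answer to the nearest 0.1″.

sin φ = -0.384258, cos φ = 0.923226, sin λ = 0.891224, cos λ = -0.453564.
East component: ΔE = −sin λ·ΔX + cos λ·ΔY = −(0.891224)(136) + (-0.453564)(-639) = 168.62 m.
1° of latitude spans 3600 × 31.00 = 111600 m; at latitude φ, 1° of longitude spans that × cos φ = 103032.0 m, so Δλ = 168.62 / 103032.0 × 3600 = 5.892″.

Δλ = 5.9″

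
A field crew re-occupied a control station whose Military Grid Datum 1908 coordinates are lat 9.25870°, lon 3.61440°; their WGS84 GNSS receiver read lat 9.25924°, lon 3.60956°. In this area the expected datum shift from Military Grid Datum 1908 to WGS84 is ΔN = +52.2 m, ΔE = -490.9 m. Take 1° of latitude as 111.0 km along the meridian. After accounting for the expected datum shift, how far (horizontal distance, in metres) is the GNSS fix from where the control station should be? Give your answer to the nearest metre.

40 m

Observed coordinate differences: Δφ = +0.00054°, Δλ = -0.00484°.
Converting to metres (1° lat = 111000 m, cos φ = 0.986972): observed ΔN = 59.9 m, observed ΔE = -530.2 m.
Subtracting the expected shift leaves a residual of 59.9 − (52.2) = 7.7 m north and -530.2 − (-490.9) = -39.3 m east.
Residual distance = √(7.7² + (-39.3)²) = 40.1 m.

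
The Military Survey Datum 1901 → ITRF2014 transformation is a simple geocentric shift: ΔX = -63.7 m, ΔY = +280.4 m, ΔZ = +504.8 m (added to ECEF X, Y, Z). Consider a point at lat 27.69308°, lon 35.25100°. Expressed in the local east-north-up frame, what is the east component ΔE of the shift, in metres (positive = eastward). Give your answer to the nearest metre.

ΔE = 266 m

The local east axis at (φ, λ) is (−sin λ, cos λ, 0), so ΔE = −sin(35.25100°)·(-63.7) + cos(35.25100°)·280.4 = 265.75 m.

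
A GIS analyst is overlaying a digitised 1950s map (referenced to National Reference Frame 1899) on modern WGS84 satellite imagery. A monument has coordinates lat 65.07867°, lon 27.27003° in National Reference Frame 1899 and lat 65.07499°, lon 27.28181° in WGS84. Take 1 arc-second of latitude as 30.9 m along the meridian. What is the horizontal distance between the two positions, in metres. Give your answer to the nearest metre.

687 m

Δφ = 65.07499° − 65.07867° = -0.00368°; Δλ = 27.28181° − 27.27003° = +0.01178°.
1° of latitude = 3600 × 30.90 = 111240 m.
ΔN = Δφ × 111240 = -409.4 m; ΔE = Δλ × 111240 × cos(65.07867°) = +0.01178 × 111240 × 0.421373 = 552.2 m.
Distance = √(ΔE² + ΔN²) = √(552.2² + (-409.4)²) = 687.4 m.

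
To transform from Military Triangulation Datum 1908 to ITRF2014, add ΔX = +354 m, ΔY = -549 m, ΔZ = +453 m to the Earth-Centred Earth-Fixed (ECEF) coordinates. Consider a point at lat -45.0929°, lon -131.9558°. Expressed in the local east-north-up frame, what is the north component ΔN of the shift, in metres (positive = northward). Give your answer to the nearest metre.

At φ = -45.0929°, λ = -131.9558°: sin φ = -0.708252, cos φ = 0.705959, sin λ = -0.743661, cos λ = -0.668557.
ΔN = −sin φ cos λ·ΔX − sin φ sin λ·ΔY + cos φ·ΔZ = −(-0.708252)(-0.668557)(354) − (-0.708252)(-0.743661)(-549) + (0.705959)(453) = 441.34 m.

ΔN = 441 m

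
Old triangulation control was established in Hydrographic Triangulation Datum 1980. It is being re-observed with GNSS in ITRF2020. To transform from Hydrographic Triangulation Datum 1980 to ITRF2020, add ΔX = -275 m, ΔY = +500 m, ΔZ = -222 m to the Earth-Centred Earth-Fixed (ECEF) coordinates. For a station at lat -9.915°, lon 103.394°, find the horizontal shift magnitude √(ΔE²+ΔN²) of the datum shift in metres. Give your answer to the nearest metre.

196 m

At φ = -9.915°, λ = 103.394°: sin φ = -0.172187, cos φ = 0.985064, sin λ = 0.972800, cos λ = -0.231646.
ΔE = −sin λ·ΔX + cos λ·ΔY = −(0.972800)·(-275) + (-0.231646)·(500) = 151.70 m.
ΔN = −sin φ cos λ·ΔX − sin φ sin λ·ΔY + cos φ·ΔZ = −(-0.172187)(-0.231646)(-275) − (-0.172187)(0.972800)(500) + (0.985064)(-222) = -123.96 m.
Horizontal magnitude = √(ΔE² + ΔN²) = √(151.70² + (-123.96)²) = 195.91 m.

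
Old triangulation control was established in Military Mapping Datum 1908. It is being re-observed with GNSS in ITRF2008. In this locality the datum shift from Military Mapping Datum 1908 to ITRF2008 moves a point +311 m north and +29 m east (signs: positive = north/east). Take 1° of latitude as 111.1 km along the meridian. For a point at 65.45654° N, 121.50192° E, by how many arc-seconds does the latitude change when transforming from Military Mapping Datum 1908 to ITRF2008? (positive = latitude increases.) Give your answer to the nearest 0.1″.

Δφ = 10.1″

1° of latitude = 111.1 km, so Δφ = 311.0 / 111100 = 0.0027993° = 10.077″.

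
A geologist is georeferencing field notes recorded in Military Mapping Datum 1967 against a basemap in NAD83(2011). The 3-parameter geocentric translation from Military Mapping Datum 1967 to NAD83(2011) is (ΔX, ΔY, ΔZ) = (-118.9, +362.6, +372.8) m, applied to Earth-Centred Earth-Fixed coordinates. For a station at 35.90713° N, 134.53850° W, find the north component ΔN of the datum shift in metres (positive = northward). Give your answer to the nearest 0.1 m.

ΔN = 404.6 m

The local north axis is (−sin φ cos λ, −sin φ sin λ, cos φ), giving ΔN = -48.909 + 151.576 + 301.956 = 404.62 m.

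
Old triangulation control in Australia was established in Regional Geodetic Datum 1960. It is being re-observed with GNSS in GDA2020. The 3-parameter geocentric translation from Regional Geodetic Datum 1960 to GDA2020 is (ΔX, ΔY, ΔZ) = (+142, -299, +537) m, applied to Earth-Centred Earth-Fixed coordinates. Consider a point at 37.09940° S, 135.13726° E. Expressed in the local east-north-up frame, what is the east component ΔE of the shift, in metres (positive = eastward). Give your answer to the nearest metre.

ΔE = 112 m

At φ = -37.09940°, λ = 135.13726°: sin φ = -0.603200, cos φ = 0.797590, sin λ = 0.705411, cos λ = -0.708799.
ΔE = −sin λ·ΔX + cos λ·ΔY = −(0.705411)·(142) + (-0.708799)·(-299) = 111.76 m.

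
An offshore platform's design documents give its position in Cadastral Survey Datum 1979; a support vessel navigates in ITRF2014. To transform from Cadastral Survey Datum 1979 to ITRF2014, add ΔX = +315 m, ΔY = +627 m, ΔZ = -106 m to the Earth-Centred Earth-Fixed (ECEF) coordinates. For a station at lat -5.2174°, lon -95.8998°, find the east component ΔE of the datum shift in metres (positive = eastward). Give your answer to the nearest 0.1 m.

The local east axis at (φ, λ) is (−sin λ, cos λ, 0), so ΔE = −sin(-95.8998°)·315 + cos(-95.8998°)·627 = 248.88 m.

ΔE = 248.9 m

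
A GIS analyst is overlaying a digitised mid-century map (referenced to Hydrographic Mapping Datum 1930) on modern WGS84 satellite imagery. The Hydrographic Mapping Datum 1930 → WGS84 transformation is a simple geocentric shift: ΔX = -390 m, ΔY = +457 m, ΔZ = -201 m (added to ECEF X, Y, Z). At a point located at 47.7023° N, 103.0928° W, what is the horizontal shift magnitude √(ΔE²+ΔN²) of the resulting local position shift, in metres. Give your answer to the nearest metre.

The local east axis at (φ, λ) is (−sin λ, cos λ, 0), so ΔE = −sin(-103.0928°)·(-390) + cos(-103.0928°)·457 = -483.39 m.
The local north axis is (−sin φ cos λ, −sin φ sin λ, cos φ), giving ΔN = -65.346 + 329.237 − 135.270 = 128.62 m.
Horizontal magnitude = √(ΔE² + ΔN²) = √((-483.39)² + 128.62²) = 500.20 m.

500 m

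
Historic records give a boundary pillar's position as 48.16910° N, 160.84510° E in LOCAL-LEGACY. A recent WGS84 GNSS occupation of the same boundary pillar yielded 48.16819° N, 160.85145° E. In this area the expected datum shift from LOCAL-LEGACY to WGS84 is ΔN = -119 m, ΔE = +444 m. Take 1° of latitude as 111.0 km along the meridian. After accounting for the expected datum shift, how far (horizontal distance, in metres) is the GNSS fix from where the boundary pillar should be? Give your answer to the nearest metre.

32 m

Observed coordinate differences: Δφ = -0.00091°, Δλ = +0.00635°.
Converting to metres (1° lat = 111000 m, cos φ = 0.666934): observed ΔN = -101.0 m, observed ΔE = 470.1 m.
Subtracting the expected shift leaves a residual of -101.0 − (-119) = 18.0 m north and 470.1 − (444) = 26.1 m east.
Residual distance = √(18.0² + 26.1²) = 31.7 m.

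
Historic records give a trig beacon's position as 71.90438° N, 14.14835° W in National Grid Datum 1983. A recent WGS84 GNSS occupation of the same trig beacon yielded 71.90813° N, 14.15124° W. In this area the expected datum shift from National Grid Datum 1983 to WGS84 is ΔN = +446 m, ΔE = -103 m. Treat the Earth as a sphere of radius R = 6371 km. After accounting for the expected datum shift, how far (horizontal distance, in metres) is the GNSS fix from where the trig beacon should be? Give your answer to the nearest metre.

29 m

Observed coordinate differences: Δφ = +0.00375°, Δλ = -0.00289°.
Converting to metres (1° lat = 111195 m, cos φ = 0.310604): observed ΔN = 417.0 m, observed ΔE = -99.8 m.
Subtracting the expected shift leaves a residual of 417.0 − (446) = -29.0 m north and -99.8 − (-103) = 3.2 m east.
Residual distance = √((-29.0)² + 3.2²) = 29.2 m.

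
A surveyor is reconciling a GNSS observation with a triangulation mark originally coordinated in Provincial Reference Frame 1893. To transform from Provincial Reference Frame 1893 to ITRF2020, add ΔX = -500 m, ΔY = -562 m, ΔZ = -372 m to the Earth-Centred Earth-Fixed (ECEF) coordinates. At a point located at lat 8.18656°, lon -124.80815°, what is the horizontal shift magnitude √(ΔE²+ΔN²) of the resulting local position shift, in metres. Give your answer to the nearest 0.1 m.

The local east axis at (φ, λ) is (−sin λ, cos λ, 0), so ΔE = −sin(-124.80815°)·(-500) + cos(-124.80815°)·(-562) = -89.73 m.
The local north axis is (−sin φ cos λ, −sin φ sin λ, cos φ), giving ΔN = -40.642 − 65.708 − 368.209 = -474.56 m.
Horizontal magnitude = √(ΔE² + ΔN²) = √((-89.73)² + (-474.56)²) = 482.97 m.

483.0 m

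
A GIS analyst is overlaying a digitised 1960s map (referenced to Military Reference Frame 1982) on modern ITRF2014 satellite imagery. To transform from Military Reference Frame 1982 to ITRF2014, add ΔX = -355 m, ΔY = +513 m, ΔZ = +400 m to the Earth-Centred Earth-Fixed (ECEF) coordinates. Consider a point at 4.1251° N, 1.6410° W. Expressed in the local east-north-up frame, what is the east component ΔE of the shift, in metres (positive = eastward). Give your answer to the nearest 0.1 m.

ΔE = 502.6 m

At φ = 4.1251°, λ = -1.6410°: sin φ = 0.071934, cos φ = 0.997409, sin λ = -0.028637, cos λ = 0.999590.
ΔE = −sin λ·ΔX + cos λ·ΔY = −(-0.028637)·(-355) + (0.999590)·(513) = 502.62 m.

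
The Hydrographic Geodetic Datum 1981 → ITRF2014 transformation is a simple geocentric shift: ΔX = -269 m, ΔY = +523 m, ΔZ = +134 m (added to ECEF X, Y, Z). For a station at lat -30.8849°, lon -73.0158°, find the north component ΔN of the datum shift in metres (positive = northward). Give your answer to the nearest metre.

The local north axis is (−sin φ cos λ, −sin φ sin λ, cos φ), giving ΔN = -40.335 − 256.755 + 114.999 = -182.09 m.

ΔN = -182 m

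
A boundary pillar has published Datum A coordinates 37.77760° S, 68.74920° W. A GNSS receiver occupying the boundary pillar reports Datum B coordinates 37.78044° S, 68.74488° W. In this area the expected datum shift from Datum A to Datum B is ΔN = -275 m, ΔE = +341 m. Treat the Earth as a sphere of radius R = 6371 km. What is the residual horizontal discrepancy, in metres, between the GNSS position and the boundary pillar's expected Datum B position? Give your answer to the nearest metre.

56 m

Observed coordinate differences: Δφ = -0.00284°, Δλ = +0.00432°.
Converting to metres (1° lat = 111195 m, cos φ = 0.790395): observed ΔN = -315.8 m, observed ΔE = 379.7 m.
Subtracting the expected shift leaves a residual of -315.8 − (-275) = -40.8 m north and 379.7 − (341) = 38.7 m east.
Residual distance = √((-40.8)² + 38.7²) = 56.2 m.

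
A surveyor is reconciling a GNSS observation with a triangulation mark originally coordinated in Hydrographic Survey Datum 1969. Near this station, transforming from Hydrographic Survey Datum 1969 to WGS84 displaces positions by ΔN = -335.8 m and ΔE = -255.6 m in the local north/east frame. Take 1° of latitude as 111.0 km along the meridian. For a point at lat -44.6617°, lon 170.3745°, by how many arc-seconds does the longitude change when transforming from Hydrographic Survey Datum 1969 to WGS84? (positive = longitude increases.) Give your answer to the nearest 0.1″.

Δλ = -11.7″

At latitude -44.6617°, cos φ = 0.711270.
1° of longitude at this latitude = 111.0 × cos φ = 78.95 km, so Δλ = -255.6 / 78950.9 = -0.0032375° = -11.655″.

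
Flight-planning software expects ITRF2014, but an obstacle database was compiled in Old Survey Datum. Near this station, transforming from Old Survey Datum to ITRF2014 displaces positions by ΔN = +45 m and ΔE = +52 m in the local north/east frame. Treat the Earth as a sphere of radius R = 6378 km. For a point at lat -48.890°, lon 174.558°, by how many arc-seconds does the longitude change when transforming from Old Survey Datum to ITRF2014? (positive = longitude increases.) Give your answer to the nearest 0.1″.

Δλ = 2.6″

At latitude -48.890°, cos φ = 0.657507.
One radian of longitude at latitude φ spans R cos φ, so Δλ = ΔE / (R cos φ) = 52.0 / (6378000 × 0.657507) = 1.2400e-05 rad = 2.558″.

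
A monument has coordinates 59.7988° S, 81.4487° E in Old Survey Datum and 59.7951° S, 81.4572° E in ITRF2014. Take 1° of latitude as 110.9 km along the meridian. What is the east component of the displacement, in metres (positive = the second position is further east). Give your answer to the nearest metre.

Δφ = -59.7951° − -59.7988° = +0.0037°; Δλ = 81.4572° − 81.4487° = +0.0085°.
ΔN = Δφ × 110900 = 410.3 m; ΔE = Δλ × 110900 × cos(-59.7988°) = +0.0085 × 110900 × 0.503038 = 474.2 m.

ΔE = 474 m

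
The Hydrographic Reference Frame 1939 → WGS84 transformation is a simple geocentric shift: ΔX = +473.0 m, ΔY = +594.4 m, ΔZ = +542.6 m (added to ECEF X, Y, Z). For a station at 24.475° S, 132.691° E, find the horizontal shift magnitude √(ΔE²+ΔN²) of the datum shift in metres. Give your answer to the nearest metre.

926 m

The local east axis at (φ, λ) is (−sin λ, cos λ, 0), so ΔE = −sin(132.691°)·473.0 + cos(132.691°)·594.4 = -750.69 m.
The local north axis is (−sin φ cos λ, −sin φ sin λ, cos φ), giving ΔN = -132.871 + 181.005 + 493.843 = 541.98 m.
Horizontal magnitude = √(ΔE² + ΔN²) = √((-750.69)² + 541.98²) = 925.89 m.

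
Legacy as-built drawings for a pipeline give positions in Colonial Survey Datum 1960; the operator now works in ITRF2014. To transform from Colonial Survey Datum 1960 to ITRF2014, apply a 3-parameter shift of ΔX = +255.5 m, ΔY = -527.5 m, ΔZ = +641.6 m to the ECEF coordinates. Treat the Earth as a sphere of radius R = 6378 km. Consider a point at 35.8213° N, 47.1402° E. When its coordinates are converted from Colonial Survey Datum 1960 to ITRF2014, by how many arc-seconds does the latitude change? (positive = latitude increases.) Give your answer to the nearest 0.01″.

sin φ = 0.585259, cos φ = 0.810846, sin λ = 0.733020, cos λ = 0.680207.
North component: ΔN = −sin φ cos λ·ΔX − sin φ sin λ·ΔY + cos φ·ΔZ = −(0.585259)(0.680207)(255.5) − (0.585259)(0.733020)(-527.5) + (0.810846)(641.6) = 644.83 m.
1° of latitude spans πR/180 = 111317 m, so Δφ = 644.83 / 111317 × 3600 = 20.854″.

Δφ = 20.85″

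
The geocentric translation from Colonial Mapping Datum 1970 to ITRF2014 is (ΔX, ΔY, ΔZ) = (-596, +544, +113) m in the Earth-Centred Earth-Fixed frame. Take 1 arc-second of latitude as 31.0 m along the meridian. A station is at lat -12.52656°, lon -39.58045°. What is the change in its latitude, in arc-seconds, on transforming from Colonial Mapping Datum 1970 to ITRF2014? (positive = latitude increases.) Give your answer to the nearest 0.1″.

sin φ = -0.216892, cos φ = 0.976196, sin λ = -0.637161, cos λ = 0.770731.
North component: ΔN = −sin φ cos λ·ΔX − sin φ sin λ·ΔY + cos φ·ΔZ = −(-0.216892)(0.770731)(-596) − (-0.216892)(-0.637161)(544) + (0.976196)(113) = -64.50 m.
1° of latitude spans 3600 × 31.00 = 111600 m, so Δφ = -64.50 / 111600 × 3600 = -2.081″.

Δφ = -2.1″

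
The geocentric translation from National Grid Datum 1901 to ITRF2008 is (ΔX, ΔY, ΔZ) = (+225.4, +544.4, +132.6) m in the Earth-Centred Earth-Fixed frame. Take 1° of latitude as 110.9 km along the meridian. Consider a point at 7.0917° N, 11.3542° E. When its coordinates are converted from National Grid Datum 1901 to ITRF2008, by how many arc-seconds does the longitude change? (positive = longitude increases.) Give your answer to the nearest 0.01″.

Δλ = 16.01″

sin φ = 0.123458, cos φ = 0.992350, sin λ = 0.196874, cos λ = 0.980429.
East component: ΔE = −sin λ·ΔX + cos λ·ΔY = −(0.196874)(225.4) + (0.980429)(544.4) = 489.37 m.
1° of latitude spans 110900 m; at latitude φ, 1° of longitude spans that × cos φ = 110051.6 m, so Δλ = 489.37 / 110051.6 × 3600 = 16.008″.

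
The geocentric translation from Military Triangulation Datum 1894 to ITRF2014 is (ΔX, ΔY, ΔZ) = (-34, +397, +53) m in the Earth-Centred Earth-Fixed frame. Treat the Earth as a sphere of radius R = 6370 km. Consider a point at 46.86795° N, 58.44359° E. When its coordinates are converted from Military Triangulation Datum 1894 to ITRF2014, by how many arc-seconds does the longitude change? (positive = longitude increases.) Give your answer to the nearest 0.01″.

Δλ = 11.21″

sin φ = 0.729780, cos φ = 0.683682, sin λ = 0.852125, cos λ = 0.523338.
East component: ΔE = −sin λ·ΔX + cos λ·ΔY = −(0.852125)(-34) + (0.523338)(397) = 236.74 m.
1° of latitude spans πR/180 = 111177 m; at latitude φ, 1° of longitude spans that × cos φ = 76010.0 m, so Δλ = 236.74 / 76010.0 × 3600 = 11.212″.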